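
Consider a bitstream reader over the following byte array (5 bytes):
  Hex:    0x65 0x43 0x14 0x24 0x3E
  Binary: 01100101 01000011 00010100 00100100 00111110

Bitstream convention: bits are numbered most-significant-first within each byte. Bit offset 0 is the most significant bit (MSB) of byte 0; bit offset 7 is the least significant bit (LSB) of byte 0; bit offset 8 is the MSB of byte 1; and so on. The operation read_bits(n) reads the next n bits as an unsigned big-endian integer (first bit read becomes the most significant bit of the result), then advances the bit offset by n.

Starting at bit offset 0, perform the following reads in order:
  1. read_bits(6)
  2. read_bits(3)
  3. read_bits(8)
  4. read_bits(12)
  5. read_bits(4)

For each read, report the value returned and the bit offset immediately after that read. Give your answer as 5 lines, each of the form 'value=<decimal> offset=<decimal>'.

Answer: value=25 offset=6
value=2 offset=9
value=134 offset=17
value=644 offset=29
value=8 offset=33

Derivation:
Read 1: bits[0:6] width=6 -> value=25 (bin 011001); offset now 6 = byte 0 bit 6; 34 bits remain
Read 2: bits[6:9] width=3 -> value=2 (bin 010); offset now 9 = byte 1 bit 1; 31 bits remain
Read 3: bits[9:17] width=8 -> value=134 (bin 10000110); offset now 17 = byte 2 bit 1; 23 bits remain
Read 4: bits[17:29] width=12 -> value=644 (bin 001010000100); offset now 29 = byte 3 bit 5; 11 bits remain
Read 5: bits[29:33] width=4 -> value=8 (bin 1000); offset now 33 = byte 4 bit 1; 7 bits remain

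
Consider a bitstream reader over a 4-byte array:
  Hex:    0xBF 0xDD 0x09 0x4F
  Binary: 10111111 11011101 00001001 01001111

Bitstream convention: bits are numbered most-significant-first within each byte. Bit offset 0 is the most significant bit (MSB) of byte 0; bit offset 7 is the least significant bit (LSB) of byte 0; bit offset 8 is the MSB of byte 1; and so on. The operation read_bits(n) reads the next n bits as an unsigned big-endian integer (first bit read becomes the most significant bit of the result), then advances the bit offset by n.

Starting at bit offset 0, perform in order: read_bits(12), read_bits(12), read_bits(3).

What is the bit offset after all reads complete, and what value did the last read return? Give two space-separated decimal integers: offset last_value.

Read 1: bits[0:12] width=12 -> value=3069 (bin 101111111101); offset now 12 = byte 1 bit 4; 20 bits remain
Read 2: bits[12:24] width=12 -> value=3337 (bin 110100001001); offset now 24 = byte 3 bit 0; 8 bits remain
Read 3: bits[24:27] width=3 -> value=2 (bin 010); offset now 27 = byte 3 bit 3; 5 bits remain

Answer: 27 2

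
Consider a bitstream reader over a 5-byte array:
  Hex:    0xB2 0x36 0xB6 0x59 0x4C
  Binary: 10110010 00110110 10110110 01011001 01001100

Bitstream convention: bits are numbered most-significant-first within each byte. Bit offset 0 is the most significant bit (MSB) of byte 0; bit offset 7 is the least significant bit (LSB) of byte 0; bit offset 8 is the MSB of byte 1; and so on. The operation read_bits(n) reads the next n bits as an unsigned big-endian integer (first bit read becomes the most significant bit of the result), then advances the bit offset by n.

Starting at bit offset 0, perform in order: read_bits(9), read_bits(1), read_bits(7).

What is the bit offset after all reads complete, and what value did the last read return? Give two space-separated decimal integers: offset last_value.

Read 1: bits[0:9] width=9 -> value=356 (bin 101100100); offset now 9 = byte 1 bit 1; 31 bits remain
Read 2: bits[9:10] width=1 -> value=0 (bin 0); offset now 10 = byte 1 bit 2; 30 bits remain
Read 3: bits[10:17] width=7 -> value=109 (bin 1101101); offset now 17 = byte 2 bit 1; 23 bits remain

Answer: 17 109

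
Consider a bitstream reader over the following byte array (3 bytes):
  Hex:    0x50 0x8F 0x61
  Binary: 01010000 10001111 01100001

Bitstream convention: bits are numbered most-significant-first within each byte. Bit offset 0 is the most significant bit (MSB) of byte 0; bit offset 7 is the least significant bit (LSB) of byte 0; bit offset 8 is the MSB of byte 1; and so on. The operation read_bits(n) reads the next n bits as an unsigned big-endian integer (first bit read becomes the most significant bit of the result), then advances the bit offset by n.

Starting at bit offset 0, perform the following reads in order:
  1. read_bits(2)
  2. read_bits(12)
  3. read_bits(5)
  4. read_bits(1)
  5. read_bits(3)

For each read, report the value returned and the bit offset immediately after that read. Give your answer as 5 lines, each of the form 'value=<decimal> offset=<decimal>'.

Answer: value=1 offset=2
value=1059 offset=14
value=27 offset=19
value=0 offset=20
value=0 offset=23

Derivation:
Read 1: bits[0:2] width=2 -> value=1 (bin 01); offset now 2 = byte 0 bit 2; 22 bits remain
Read 2: bits[2:14] width=12 -> value=1059 (bin 010000100011); offset now 14 = byte 1 bit 6; 10 bits remain
Read 3: bits[14:19] width=5 -> value=27 (bin 11011); offset now 19 = byte 2 bit 3; 5 bits remain
Read 4: bits[19:20] width=1 -> value=0 (bin 0); offset now 20 = byte 2 bit 4; 4 bits remain
Read 5: bits[20:23] width=3 -> value=0 (bin 000); offset now 23 = byte 2 bit 7; 1 bits remain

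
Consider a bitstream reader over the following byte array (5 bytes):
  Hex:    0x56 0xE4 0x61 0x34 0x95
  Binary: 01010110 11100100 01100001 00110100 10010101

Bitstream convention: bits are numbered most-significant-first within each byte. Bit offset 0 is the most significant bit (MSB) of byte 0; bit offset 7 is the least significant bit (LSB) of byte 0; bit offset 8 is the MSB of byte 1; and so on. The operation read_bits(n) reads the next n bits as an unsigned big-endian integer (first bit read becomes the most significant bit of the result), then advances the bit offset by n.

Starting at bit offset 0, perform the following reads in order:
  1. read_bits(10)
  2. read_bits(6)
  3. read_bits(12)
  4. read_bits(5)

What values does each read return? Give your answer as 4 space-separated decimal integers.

Read 1: bits[0:10] width=10 -> value=347 (bin 0101011011); offset now 10 = byte 1 bit 2; 30 bits remain
Read 2: bits[10:16] width=6 -> value=36 (bin 100100); offset now 16 = byte 2 bit 0; 24 bits remain
Read 3: bits[16:28] width=12 -> value=1555 (bin 011000010011); offset now 28 = byte 3 bit 4; 12 bits remain
Read 4: bits[28:33] width=5 -> value=9 (bin 01001); offset now 33 = byte 4 bit 1; 7 bits remain

Answer: 347 36 1555 9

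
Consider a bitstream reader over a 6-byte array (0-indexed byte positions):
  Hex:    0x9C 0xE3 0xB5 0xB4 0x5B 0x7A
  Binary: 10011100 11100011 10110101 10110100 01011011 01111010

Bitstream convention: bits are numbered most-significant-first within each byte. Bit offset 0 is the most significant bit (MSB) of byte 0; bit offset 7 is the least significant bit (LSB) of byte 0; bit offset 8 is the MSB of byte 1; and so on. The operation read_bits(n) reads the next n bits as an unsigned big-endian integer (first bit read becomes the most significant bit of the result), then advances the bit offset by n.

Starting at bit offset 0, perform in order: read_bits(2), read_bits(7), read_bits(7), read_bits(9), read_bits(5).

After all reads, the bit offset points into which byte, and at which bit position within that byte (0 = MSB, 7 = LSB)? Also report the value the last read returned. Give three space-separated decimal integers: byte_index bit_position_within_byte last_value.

Answer: 3 6 13

Derivation:
Read 1: bits[0:2] width=2 -> value=2 (bin 10); offset now 2 = byte 0 bit 2; 46 bits remain
Read 2: bits[2:9] width=7 -> value=57 (bin 0111001); offset now 9 = byte 1 bit 1; 39 bits remain
Read 3: bits[9:16] width=7 -> value=99 (bin 1100011); offset now 16 = byte 2 bit 0; 32 bits remain
Read 4: bits[16:25] width=9 -> value=363 (bin 101101011); offset now 25 = byte 3 bit 1; 23 bits remain
Read 5: bits[25:30] width=5 -> value=13 (bin 01101); offset now 30 = byte 3 bit 6; 18 bits remain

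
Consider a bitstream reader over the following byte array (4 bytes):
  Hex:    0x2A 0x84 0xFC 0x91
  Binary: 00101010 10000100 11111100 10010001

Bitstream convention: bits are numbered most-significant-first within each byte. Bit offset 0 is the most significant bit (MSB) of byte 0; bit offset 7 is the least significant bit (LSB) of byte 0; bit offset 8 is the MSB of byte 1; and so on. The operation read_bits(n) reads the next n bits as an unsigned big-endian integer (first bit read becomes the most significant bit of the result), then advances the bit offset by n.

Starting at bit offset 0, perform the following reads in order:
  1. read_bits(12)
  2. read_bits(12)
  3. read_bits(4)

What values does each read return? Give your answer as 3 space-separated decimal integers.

Read 1: bits[0:12] width=12 -> value=680 (bin 001010101000); offset now 12 = byte 1 bit 4; 20 bits remain
Read 2: bits[12:24] width=12 -> value=1276 (bin 010011111100); offset now 24 = byte 3 bit 0; 8 bits remain
Read 3: bits[24:28] width=4 -> value=9 (bin 1001); offset now 28 = byte 3 bit 4; 4 bits remain

Answer: 680 1276 9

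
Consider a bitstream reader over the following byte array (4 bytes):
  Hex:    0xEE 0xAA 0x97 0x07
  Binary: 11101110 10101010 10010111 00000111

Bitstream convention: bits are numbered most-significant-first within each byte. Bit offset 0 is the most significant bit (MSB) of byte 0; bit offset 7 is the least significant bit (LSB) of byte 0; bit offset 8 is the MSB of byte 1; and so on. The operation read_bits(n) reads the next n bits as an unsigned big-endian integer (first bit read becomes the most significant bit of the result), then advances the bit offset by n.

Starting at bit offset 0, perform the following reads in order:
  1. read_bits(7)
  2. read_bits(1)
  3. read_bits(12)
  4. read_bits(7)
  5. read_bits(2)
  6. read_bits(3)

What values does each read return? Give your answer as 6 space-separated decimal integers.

Read 1: bits[0:7] width=7 -> value=119 (bin 1110111); offset now 7 = byte 0 bit 7; 25 bits remain
Read 2: bits[7:8] width=1 -> value=0 (bin 0); offset now 8 = byte 1 bit 0; 24 bits remain
Read 3: bits[8:20] width=12 -> value=2729 (bin 101010101001); offset now 20 = byte 2 bit 4; 12 bits remain
Read 4: bits[20:27] width=7 -> value=56 (bin 0111000); offset now 27 = byte 3 bit 3; 5 bits remain
Read 5: bits[27:29] width=2 -> value=0 (bin 00); offset now 29 = byte 3 bit 5; 3 bits remain
Read 6: bits[29:32] width=3 -> value=7 (bin 111); offset now 32 = byte 4 bit 0; 0 bits remain

Answer: 119 0 2729 56 0 7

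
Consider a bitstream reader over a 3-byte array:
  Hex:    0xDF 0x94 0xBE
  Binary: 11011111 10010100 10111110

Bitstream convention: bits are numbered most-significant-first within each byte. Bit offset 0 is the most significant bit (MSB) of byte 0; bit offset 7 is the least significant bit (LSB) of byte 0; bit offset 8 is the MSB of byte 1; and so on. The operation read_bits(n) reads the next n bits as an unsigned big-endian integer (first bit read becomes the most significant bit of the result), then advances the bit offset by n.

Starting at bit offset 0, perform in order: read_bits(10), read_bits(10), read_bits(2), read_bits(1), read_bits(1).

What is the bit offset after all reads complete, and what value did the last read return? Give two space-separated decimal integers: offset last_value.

Read 1: bits[0:10] width=10 -> value=894 (bin 1101111110); offset now 10 = byte 1 bit 2; 14 bits remain
Read 2: bits[10:20] width=10 -> value=331 (bin 0101001011); offset now 20 = byte 2 bit 4; 4 bits remain
Read 3: bits[20:22] width=2 -> value=3 (bin 11); offset now 22 = byte 2 bit 6; 2 bits remain
Read 4: bits[22:23] width=1 -> value=1 (bin 1); offset now 23 = byte 2 bit 7; 1 bits remain
Read 5: bits[23:24] width=1 -> value=0 (bin 0); offset now 24 = byte 3 bit 0; 0 bits remain

Answer: 24 0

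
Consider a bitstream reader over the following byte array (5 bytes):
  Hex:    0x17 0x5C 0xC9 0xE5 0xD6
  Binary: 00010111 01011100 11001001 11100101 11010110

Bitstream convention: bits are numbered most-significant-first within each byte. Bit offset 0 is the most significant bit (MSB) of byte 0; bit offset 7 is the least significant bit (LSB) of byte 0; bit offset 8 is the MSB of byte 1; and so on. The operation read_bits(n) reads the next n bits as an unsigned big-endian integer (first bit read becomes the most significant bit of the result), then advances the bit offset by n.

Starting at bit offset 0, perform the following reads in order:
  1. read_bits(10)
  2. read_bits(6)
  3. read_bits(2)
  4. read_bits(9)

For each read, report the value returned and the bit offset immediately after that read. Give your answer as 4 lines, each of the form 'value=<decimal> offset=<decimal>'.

Answer: value=93 offset=10
value=28 offset=16
value=3 offset=18
value=79 offset=27

Derivation:
Read 1: bits[0:10] width=10 -> value=93 (bin 0001011101); offset now 10 = byte 1 bit 2; 30 bits remain
Read 2: bits[10:16] width=6 -> value=28 (bin 011100); offset now 16 = byte 2 bit 0; 24 bits remain
Read 3: bits[16:18] width=2 -> value=3 (bin 11); offset now 18 = byte 2 bit 2; 22 bits remain
Read 4: bits[18:27] width=9 -> value=79 (bin 001001111); offset now 27 = byte 3 bit 3; 13 bits remain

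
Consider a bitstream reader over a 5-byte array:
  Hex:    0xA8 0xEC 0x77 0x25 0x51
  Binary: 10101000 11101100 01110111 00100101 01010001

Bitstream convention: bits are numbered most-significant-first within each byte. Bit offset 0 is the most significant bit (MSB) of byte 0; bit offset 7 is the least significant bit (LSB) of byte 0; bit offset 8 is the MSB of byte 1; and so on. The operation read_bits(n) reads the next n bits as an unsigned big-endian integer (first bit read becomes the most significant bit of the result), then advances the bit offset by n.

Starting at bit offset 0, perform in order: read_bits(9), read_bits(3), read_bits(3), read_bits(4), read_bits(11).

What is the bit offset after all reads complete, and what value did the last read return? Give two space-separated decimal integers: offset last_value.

Answer: 30 1481

Derivation:
Read 1: bits[0:9] width=9 -> value=337 (bin 101010001); offset now 9 = byte 1 bit 1; 31 bits remain
Read 2: bits[9:12] width=3 -> value=6 (bin 110); offset now 12 = byte 1 bit 4; 28 bits remain
Read 3: bits[12:15] width=3 -> value=6 (bin 110); offset now 15 = byte 1 bit 7; 25 bits remain
Read 4: bits[15:19] width=4 -> value=3 (bin 0011); offset now 19 = byte 2 bit 3; 21 bits remain
Read 5: bits[19:30] width=11 -> value=1481 (bin 10111001001); offset now 30 = byte 3 bit 6; 10 bits remain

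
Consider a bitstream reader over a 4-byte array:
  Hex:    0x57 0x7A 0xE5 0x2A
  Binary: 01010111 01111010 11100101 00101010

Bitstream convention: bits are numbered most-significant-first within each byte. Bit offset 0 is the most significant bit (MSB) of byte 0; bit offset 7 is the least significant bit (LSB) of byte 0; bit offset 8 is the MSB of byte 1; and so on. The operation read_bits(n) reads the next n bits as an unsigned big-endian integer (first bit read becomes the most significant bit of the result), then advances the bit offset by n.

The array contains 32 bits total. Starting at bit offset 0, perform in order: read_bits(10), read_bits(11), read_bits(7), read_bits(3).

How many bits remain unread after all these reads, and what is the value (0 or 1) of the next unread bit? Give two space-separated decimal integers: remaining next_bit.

Read 1: bits[0:10] width=10 -> value=349 (bin 0101011101); offset now 10 = byte 1 bit 2; 22 bits remain
Read 2: bits[10:21] width=11 -> value=1884 (bin 11101011100); offset now 21 = byte 2 bit 5; 11 bits remain
Read 3: bits[21:28] width=7 -> value=82 (bin 1010010); offset now 28 = byte 3 bit 4; 4 bits remain
Read 4: bits[28:31] width=3 -> value=5 (bin 101); offset now 31 = byte 3 bit 7; 1 bits remain

Answer: 1 0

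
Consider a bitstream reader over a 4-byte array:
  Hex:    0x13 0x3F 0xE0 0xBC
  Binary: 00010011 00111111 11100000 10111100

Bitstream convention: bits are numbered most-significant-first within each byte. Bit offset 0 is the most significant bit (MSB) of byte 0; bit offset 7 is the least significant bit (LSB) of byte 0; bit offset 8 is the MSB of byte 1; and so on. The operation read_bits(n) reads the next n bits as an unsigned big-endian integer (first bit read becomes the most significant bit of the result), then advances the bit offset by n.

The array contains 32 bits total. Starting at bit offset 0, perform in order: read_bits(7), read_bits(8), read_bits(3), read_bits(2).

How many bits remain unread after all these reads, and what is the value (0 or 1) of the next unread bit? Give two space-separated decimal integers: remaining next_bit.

Answer: 12 0

Derivation:
Read 1: bits[0:7] width=7 -> value=9 (bin 0001001); offset now 7 = byte 0 bit 7; 25 bits remain
Read 2: bits[7:15] width=8 -> value=159 (bin 10011111); offset now 15 = byte 1 bit 7; 17 bits remain
Read 3: bits[15:18] width=3 -> value=7 (bin 111); offset now 18 = byte 2 bit 2; 14 bits remain
Read 4: bits[18:20] width=2 -> value=2 (bin 10); offset now 20 = byte 2 bit 4; 12 bits remain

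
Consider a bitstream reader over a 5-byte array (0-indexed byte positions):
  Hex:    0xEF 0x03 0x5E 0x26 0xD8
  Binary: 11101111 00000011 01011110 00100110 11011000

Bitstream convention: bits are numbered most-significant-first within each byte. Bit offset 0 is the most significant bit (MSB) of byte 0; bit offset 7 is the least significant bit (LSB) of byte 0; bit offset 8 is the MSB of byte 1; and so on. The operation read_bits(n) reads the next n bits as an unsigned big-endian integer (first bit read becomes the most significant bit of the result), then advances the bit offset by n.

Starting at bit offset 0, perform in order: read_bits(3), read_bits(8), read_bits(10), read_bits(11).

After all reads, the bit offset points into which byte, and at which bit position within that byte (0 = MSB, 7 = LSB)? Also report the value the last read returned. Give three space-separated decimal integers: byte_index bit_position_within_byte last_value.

Read 1: bits[0:3] width=3 -> value=7 (bin 111); offset now 3 = byte 0 bit 3; 37 bits remain
Read 2: bits[3:11] width=8 -> value=120 (bin 01111000); offset now 11 = byte 1 bit 3; 29 bits remain
Read 3: bits[11:21] width=10 -> value=107 (bin 0001101011); offset now 21 = byte 2 bit 5; 19 bits remain
Read 4: bits[21:32] width=11 -> value=1574 (bin 11000100110); offset now 32 = byte 4 bit 0; 8 bits remain

Answer: 4 0 1574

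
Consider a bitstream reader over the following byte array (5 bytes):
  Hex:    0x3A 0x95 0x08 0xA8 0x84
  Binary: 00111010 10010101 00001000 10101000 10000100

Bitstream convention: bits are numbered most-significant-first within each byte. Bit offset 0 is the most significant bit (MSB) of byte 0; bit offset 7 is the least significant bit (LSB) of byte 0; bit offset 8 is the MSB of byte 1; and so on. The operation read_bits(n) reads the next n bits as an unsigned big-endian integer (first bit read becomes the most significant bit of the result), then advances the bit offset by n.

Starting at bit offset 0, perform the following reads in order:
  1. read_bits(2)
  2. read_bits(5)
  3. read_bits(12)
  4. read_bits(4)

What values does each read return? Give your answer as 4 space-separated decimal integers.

Answer: 0 29 1192 4

Derivation:
Read 1: bits[0:2] width=2 -> value=0 (bin 00); offset now 2 = byte 0 bit 2; 38 bits remain
Read 2: bits[2:7] width=5 -> value=29 (bin 11101); offset now 7 = byte 0 bit 7; 33 bits remain
Read 3: bits[7:19] width=12 -> value=1192 (bin 010010101000); offset now 19 = byte 2 bit 3; 21 bits remain
Read 4: bits[19:23] width=4 -> value=4 (bin 0100); offset now 23 = byte 2 bit 7; 17 bits remain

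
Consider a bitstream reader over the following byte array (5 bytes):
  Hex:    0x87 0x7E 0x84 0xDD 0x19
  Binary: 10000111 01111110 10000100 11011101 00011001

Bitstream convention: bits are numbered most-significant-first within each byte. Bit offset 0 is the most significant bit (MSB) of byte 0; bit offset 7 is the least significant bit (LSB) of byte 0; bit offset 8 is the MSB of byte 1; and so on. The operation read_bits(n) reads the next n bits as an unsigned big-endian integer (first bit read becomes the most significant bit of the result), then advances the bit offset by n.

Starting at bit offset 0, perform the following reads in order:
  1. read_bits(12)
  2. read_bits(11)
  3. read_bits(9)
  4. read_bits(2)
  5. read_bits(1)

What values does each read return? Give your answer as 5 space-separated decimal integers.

Answer: 2167 1858 221 0 0

Derivation:
Read 1: bits[0:12] width=12 -> value=2167 (bin 100001110111); offset now 12 = byte 1 bit 4; 28 bits remain
Read 2: bits[12:23] width=11 -> value=1858 (bin 11101000010); offset now 23 = byte 2 bit 7; 17 bits remain
Read 3: bits[23:32] width=9 -> value=221 (bin 011011101); offset now 32 = byte 4 bit 0; 8 bits remain
Read 4: bits[32:34] width=2 -> value=0 (bin 00); offset now 34 = byte 4 bit 2; 6 bits remain
Read 5: bits[34:35] width=1 -> value=0 (bin 0); offset now 35 = byte 4 bit 3; 5 bits remain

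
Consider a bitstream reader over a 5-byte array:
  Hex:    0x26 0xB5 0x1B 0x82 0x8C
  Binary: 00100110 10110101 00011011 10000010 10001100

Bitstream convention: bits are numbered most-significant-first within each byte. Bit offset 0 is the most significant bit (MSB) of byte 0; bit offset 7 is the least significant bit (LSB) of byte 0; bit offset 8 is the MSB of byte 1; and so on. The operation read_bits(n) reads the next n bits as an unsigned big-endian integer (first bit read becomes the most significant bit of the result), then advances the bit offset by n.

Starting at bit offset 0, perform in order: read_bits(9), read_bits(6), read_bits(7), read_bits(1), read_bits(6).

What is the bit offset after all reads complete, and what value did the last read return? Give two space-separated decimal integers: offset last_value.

Read 1: bits[0:9] width=9 -> value=77 (bin 001001101); offset now 9 = byte 1 bit 1; 31 bits remain
Read 2: bits[9:15] width=6 -> value=26 (bin 011010); offset now 15 = byte 1 bit 7; 25 bits remain
Read 3: bits[15:22] width=7 -> value=70 (bin 1000110); offset now 22 = byte 2 bit 6; 18 bits remain
Read 4: bits[22:23] width=1 -> value=1 (bin 1); offset now 23 = byte 2 bit 7; 17 bits remain
Read 5: bits[23:29] width=6 -> value=48 (bin 110000); offset now 29 = byte 3 bit 5; 11 bits remain

Answer: 29 48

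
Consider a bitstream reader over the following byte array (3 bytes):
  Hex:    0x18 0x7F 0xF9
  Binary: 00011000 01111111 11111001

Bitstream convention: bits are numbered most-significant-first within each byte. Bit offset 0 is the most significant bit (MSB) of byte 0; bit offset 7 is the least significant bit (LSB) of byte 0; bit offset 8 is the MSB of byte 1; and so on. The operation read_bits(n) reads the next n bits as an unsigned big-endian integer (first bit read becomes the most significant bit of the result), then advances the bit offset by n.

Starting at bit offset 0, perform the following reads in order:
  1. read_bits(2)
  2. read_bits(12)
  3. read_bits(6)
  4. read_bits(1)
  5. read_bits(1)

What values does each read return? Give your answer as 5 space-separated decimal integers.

Read 1: bits[0:2] width=2 -> value=0 (bin 00); offset now 2 = byte 0 bit 2; 22 bits remain
Read 2: bits[2:14] width=12 -> value=1567 (bin 011000011111); offset now 14 = byte 1 bit 6; 10 bits remain
Read 3: bits[14:20] width=6 -> value=63 (bin 111111); offset now 20 = byte 2 bit 4; 4 bits remain
Read 4: bits[20:21] width=1 -> value=1 (bin 1); offset now 21 = byte 2 bit 5; 3 bits remain
Read 5: bits[21:22] width=1 -> value=0 (bin 0); offset now 22 = byte 2 bit 6; 2 bits remain

Answer: 0 1567 63 1 0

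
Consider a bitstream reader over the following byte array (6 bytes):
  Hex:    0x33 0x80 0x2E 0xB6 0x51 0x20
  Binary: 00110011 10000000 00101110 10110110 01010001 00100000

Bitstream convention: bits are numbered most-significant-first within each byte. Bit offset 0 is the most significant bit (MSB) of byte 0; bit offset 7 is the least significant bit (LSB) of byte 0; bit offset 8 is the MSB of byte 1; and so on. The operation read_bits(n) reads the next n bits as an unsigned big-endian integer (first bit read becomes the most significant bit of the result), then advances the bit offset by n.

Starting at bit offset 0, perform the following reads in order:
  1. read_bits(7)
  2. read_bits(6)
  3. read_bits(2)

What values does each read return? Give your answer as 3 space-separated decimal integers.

Read 1: bits[0:7] width=7 -> value=25 (bin 0011001); offset now 7 = byte 0 bit 7; 41 bits remain
Read 2: bits[7:13] width=6 -> value=48 (bin 110000); offset now 13 = byte 1 bit 5; 35 bits remain
Read 3: bits[13:15] width=2 -> value=0 (bin 00); offset now 15 = byte 1 bit 7; 33 bits remain

Answer: 25 48 0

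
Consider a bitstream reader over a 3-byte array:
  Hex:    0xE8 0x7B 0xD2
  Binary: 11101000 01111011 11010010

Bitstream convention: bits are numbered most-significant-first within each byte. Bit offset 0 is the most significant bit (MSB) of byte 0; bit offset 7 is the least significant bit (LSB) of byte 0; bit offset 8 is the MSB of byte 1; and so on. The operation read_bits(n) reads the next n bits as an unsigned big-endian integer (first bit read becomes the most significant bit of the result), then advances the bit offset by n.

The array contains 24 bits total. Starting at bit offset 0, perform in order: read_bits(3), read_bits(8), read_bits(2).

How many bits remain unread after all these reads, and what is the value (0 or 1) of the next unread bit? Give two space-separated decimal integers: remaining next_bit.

Read 1: bits[0:3] width=3 -> value=7 (bin 111); offset now 3 = byte 0 bit 3; 21 bits remain
Read 2: bits[3:11] width=8 -> value=67 (bin 01000011); offset now 11 = byte 1 bit 3; 13 bits remain
Read 3: bits[11:13] width=2 -> value=3 (bin 11); offset now 13 = byte 1 bit 5; 11 bits remain

Answer: 11 0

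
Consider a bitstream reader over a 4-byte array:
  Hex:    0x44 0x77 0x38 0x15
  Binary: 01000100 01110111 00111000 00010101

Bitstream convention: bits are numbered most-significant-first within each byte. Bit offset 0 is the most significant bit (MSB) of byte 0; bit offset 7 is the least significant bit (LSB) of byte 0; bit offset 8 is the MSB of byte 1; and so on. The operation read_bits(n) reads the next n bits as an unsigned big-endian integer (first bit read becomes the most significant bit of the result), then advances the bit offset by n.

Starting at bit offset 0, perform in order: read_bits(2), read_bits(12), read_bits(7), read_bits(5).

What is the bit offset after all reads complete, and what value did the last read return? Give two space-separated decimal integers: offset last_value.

Answer: 26 0

Derivation:
Read 1: bits[0:2] width=2 -> value=1 (bin 01); offset now 2 = byte 0 bit 2; 30 bits remain
Read 2: bits[2:14] width=12 -> value=285 (bin 000100011101); offset now 14 = byte 1 bit 6; 18 bits remain
Read 3: bits[14:21] width=7 -> value=103 (bin 1100111); offset now 21 = byte 2 bit 5; 11 bits remain
Read 4: bits[21:26] width=5 -> value=0 (bin 00000); offset now 26 = byte 3 bit 2; 6 bits remain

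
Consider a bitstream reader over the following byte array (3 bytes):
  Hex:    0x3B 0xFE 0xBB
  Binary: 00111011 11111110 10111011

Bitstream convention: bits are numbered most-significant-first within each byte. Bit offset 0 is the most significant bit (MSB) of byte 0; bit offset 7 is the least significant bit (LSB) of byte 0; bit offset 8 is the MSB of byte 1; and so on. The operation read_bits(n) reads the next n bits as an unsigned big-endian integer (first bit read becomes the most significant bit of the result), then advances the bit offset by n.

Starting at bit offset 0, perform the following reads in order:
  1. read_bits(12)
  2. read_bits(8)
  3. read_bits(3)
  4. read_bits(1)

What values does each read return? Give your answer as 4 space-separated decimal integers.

Answer: 959 235 5 1

Derivation:
Read 1: bits[0:12] width=12 -> value=959 (bin 001110111111); offset now 12 = byte 1 bit 4; 12 bits remain
Read 2: bits[12:20] width=8 -> value=235 (bin 11101011); offset now 20 = byte 2 bit 4; 4 bits remain
Read 3: bits[20:23] width=3 -> value=5 (bin 101); offset now 23 = byte 2 bit 7; 1 bits remain
Read 4: bits[23:24] width=1 -> value=1 (bin 1); offset now 24 = byte 3 bit 0; 0 bits remain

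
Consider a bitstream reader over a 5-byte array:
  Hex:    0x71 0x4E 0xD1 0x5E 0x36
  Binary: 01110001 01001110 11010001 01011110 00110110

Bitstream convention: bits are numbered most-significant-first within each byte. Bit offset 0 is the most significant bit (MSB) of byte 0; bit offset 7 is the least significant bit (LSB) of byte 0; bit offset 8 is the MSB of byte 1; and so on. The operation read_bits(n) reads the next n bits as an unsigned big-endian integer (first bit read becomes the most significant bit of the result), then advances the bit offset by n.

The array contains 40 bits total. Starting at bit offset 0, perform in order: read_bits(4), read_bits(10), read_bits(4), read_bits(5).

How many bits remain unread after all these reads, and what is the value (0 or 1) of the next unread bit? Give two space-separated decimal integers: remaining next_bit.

Read 1: bits[0:4] width=4 -> value=7 (bin 0111); offset now 4 = byte 0 bit 4; 36 bits remain
Read 2: bits[4:14] width=10 -> value=83 (bin 0001010011); offset now 14 = byte 1 bit 6; 26 bits remain
Read 3: bits[14:18] width=4 -> value=11 (bin 1011); offset now 18 = byte 2 bit 2; 22 bits remain
Read 4: bits[18:23] width=5 -> value=8 (bin 01000); offset now 23 = byte 2 bit 7; 17 bits remain

Answer: 17 1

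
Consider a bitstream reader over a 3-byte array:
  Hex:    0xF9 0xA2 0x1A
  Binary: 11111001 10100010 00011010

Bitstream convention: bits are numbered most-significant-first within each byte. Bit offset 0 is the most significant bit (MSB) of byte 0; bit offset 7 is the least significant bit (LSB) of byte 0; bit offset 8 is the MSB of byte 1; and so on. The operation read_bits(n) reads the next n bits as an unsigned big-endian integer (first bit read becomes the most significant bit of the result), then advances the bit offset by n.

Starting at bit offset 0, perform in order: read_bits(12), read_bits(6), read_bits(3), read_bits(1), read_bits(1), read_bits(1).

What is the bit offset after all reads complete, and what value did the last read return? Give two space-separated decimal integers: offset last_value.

Answer: 24 0

Derivation:
Read 1: bits[0:12] width=12 -> value=3994 (bin 111110011010); offset now 12 = byte 1 bit 4; 12 bits remain
Read 2: bits[12:18] width=6 -> value=8 (bin 001000); offset now 18 = byte 2 bit 2; 6 bits remain
Read 3: bits[18:21] width=3 -> value=3 (bin 011); offset now 21 = byte 2 bit 5; 3 bits remain
Read 4: bits[21:22] width=1 -> value=0 (bin 0); offset now 22 = byte 2 bit 6; 2 bits remain
Read 5: bits[22:23] width=1 -> value=1 (bin 1); offset now 23 = byte 2 bit 7; 1 bits remain
Read 6: bits[23:24] width=1 -> value=0 (bin 0); offset now 24 = byte 3 bit 0; 0 bits remain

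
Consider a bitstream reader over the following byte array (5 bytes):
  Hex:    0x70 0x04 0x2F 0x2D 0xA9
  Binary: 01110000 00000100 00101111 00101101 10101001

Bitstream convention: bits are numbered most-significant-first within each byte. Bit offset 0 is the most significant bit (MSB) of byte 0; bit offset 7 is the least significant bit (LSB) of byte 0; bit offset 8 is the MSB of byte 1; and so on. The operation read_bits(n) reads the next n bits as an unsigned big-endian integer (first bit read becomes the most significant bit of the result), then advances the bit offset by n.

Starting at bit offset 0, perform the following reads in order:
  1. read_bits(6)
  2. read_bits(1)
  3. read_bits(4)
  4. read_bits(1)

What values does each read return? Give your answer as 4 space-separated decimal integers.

Read 1: bits[0:6] width=6 -> value=28 (bin 011100); offset now 6 = byte 0 bit 6; 34 bits remain
Read 2: bits[6:7] width=1 -> value=0 (bin 0); offset now 7 = byte 0 bit 7; 33 bits remain
Read 3: bits[7:11] width=4 -> value=0 (bin 0000); offset now 11 = byte 1 bit 3; 29 bits remain
Read 4: bits[11:12] width=1 -> value=0 (bin 0); offset now 12 = byte 1 bit 4; 28 bits remain

Answer: 28 0 0 0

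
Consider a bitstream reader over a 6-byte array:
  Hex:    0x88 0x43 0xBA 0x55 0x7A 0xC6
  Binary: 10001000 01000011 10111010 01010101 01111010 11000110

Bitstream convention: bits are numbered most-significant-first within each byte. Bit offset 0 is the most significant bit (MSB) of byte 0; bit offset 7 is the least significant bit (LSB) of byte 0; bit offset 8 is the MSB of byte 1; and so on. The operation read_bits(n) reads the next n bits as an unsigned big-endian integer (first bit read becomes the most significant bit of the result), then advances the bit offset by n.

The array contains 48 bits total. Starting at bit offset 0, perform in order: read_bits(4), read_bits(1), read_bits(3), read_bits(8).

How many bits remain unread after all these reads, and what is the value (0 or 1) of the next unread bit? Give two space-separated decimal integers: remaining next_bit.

Read 1: bits[0:4] width=4 -> value=8 (bin 1000); offset now 4 = byte 0 bit 4; 44 bits remain
Read 2: bits[4:5] width=1 -> value=1 (bin 1); offset now 5 = byte 0 bit 5; 43 bits remain
Read 3: bits[5:8] width=3 -> value=0 (bin 000); offset now 8 = byte 1 bit 0; 40 bits remain
Read 4: bits[8:16] width=8 -> value=67 (bin 01000011); offset now 16 = byte 2 bit 0; 32 bits remain

Answer: 32 1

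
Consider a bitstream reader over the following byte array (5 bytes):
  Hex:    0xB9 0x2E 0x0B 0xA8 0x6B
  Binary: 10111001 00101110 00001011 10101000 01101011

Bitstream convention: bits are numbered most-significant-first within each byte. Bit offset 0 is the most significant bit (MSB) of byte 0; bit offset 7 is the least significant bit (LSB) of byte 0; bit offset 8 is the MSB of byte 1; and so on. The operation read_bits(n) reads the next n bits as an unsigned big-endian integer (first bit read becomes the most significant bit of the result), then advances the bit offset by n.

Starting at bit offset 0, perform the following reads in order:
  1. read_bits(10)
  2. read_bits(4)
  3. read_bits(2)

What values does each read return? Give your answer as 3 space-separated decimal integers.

Read 1: bits[0:10] width=10 -> value=740 (bin 1011100100); offset now 10 = byte 1 bit 2; 30 bits remain
Read 2: bits[10:14] width=4 -> value=11 (bin 1011); offset now 14 = byte 1 bit 6; 26 bits remain
Read 3: bits[14:16] width=2 -> value=2 (bin 10); offset now 16 = byte 2 bit 0; 24 bits remain

Answer: 740 11 2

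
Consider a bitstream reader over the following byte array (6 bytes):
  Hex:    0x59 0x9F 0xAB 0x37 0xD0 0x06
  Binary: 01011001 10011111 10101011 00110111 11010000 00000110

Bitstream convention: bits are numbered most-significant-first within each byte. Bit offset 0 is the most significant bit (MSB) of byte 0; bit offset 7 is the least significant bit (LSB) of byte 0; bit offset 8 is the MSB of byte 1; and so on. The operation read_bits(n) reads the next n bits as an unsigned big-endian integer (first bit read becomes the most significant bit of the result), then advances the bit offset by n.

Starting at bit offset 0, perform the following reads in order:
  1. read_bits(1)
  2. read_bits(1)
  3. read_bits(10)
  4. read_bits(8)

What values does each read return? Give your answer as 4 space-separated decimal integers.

Answer: 0 1 409 250

Derivation:
Read 1: bits[0:1] width=1 -> value=0 (bin 0); offset now 1 = byte 0 bit 1; 47 bits remain
Read 2: bits[1:2] width=1 -> value=1 (bin 1); offset now 2 = byte 0 bit 2; 46 bits remain
Read 3: bits[2:12] width=10 -> value=409 (bin 0110011001); offset now 12 = byte 1 bit 4; 36 bits remain
Read 4: bits[12:20] width=8 -> value=250 (bin 11111010); offset now 20 = byte 2 bit 4; 28 bits remain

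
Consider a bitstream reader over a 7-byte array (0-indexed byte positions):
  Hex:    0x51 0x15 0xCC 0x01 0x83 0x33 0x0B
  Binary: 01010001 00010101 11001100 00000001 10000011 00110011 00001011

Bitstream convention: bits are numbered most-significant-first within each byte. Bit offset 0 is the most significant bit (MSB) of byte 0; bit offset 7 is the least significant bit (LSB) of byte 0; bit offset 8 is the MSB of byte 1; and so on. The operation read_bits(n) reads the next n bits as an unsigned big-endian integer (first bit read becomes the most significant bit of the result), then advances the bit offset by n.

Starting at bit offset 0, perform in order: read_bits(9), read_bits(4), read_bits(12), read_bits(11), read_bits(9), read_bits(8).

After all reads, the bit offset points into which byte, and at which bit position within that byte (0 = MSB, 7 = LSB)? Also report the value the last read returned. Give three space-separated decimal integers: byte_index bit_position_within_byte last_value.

Answer: 6 5 97

Derivation:
Read 1: bits[0:9] width=9 -> value=162 (bin 010100010); offset now 9 = byte 1 bit 1; 47 bits remain
Read 2: bits[9:13] width=4 -> value=2 (bin 0010); offset now 13 = byte 1 bit 5; 43 bits remain
Read 3: bits[13:25] width=12 -> value=2968 (bin 101110011000); offset now 25 = byte 3 bit 1; 31 bits remain
Read 4: bits[25:36] width=11 -> value=24 (bin 00000011000); offset now 36 = byte 4 bit 4; 20 bits remain
Read 5: bits[36:45] width=9 -> value=102 (bin 001100110); offset now 45 = byte 5 bit 5; 11 bits remain
Read 6: bits[45:53] width=8 -> value=97 (bin 01100001); offset now 53 = byte 6 bit 5; 3 bits remain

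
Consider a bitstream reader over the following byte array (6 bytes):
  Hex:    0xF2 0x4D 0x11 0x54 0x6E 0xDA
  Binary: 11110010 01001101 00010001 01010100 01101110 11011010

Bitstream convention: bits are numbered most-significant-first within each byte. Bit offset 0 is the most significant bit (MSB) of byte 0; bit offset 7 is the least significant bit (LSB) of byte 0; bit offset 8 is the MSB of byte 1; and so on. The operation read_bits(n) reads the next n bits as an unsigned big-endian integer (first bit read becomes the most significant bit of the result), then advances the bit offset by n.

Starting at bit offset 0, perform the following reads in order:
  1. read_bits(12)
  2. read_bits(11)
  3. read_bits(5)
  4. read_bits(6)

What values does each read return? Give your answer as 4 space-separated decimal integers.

Answer: 3876 1672 21 17

Derivation:
Read 1: bits[0:12] width=12 -> value=3876 (bin 111100100100); offset now 12 = byte 1 bit 4; 36 bits remain
Read 2: bits[12:23] width=11 -> value=1672 (bin 11010001000); offset now 23 = byte 2 bit 7; 25 bits remain
Read 3: bits[23:28] width=5 -> value=21 (bin 10101); offset now 28 = byte 3 bit 4; 20 bits remain
Read 4: bits[28:34] width=6 -> value=17 (bin 010001); offset now 34 = byte 4 bit 2; 14 bits remain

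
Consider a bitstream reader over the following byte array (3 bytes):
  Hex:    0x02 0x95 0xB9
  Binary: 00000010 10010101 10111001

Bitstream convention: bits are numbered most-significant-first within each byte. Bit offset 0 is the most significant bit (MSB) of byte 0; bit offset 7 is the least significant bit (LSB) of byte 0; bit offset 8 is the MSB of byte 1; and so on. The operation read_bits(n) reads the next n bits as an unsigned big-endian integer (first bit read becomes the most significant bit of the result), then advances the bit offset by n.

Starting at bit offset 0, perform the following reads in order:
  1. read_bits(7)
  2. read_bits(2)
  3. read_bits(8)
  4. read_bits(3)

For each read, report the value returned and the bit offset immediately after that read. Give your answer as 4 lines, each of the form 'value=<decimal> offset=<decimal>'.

Read 1: bits[0:7] width=7 -> value=1 (bin 0000001); offset now 7 = byte 0 bit 7; 17 bits remain
Read 2: bits[7:9] width=2 -> value=1 (bin 01); offset now 9 = byte 1 bit 1; 15 bits remain
Read 3: bits[9:17] width=8 -> value=43 (bin 00101011); offset now 17 = byte 2 bit 1; 7 bits remain
Read 4: bits[17:20] width=3 -> value=3 (bin 011); offset now 20 = byte 2 bit 4; 4 bits remain

Answer: value=1 offset=7
value=1 offset=9
value=43 offset=17
value=3 offset=20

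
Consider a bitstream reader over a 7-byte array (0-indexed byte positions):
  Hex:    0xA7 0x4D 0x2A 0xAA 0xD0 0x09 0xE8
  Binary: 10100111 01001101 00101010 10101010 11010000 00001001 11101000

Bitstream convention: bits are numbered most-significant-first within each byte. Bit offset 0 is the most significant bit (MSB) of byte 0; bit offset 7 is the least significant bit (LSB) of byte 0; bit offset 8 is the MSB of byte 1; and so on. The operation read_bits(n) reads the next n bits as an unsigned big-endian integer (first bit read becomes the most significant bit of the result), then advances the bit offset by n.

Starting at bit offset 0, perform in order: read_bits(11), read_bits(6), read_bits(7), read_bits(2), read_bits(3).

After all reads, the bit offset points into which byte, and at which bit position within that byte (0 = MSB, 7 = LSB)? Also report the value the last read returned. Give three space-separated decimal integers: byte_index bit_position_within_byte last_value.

Answer: 3 5 5

Derivation:
Read 1: bits[0:11] width=11 -> value=1338 (bin 10100111010); offset now 11 = byte 1 bit 3; 45 bits remain
Read 2: bits[11:17] width=6 -> value=26 (bin 011010); offset now 17 = byte 2 bit 1; 39 bits remain
Read 3: bits[17:24] width=7 -> value=42 (bin 0101010); offset now 24 = byte 3 bit 0; 32 bits remain
Read 4: bits[24:26] width=2 -> value=2 (bin 10); offset now 26 = byte 3 bit 2; 30 bits remain
Read 5: bits[26:29] width=3 -> value=5 (bin 101); offset now 29 = byte 3 bit 5; 27 bits remain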